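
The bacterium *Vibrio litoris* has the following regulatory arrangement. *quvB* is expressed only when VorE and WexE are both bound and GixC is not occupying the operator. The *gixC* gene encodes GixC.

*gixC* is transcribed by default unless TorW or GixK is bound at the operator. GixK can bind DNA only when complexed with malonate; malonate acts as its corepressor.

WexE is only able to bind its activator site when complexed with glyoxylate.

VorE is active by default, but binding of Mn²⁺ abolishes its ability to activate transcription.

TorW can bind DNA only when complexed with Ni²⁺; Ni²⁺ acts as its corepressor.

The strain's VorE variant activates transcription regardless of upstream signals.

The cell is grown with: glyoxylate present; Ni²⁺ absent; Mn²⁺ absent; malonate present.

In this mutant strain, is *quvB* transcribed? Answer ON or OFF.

ON

VorE is constitutively active in this strain.
Glyoxylate is present, so WexE is active.
Ni²⁺ is absent, so TorW is inactive.
Malonate is present, so GixK is active.
With repressor GixK bound, *gixC* is not transcribed.
So GixC is not produced.
No repressor is bound and VorE and WexE are active, so *quvB* is transcribed.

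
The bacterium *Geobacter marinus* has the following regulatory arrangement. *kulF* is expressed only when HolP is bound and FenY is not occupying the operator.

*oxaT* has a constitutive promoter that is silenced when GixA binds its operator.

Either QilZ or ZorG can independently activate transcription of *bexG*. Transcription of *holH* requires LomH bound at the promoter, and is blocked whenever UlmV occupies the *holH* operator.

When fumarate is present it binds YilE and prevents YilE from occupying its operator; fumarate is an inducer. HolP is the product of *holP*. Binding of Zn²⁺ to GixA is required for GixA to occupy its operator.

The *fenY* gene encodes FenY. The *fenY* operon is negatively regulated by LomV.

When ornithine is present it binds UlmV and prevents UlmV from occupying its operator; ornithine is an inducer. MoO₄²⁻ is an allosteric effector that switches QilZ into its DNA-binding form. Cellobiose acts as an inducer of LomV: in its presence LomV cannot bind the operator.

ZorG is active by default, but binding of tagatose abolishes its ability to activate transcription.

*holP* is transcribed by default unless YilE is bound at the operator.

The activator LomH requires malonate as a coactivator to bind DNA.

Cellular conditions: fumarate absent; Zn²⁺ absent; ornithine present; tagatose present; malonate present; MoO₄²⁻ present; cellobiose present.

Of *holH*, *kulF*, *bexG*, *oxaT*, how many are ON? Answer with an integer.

3

Ornithine is present, so UlmV is inactive.
Malonate is present, so LomH is active.
No repressor is bound and LomH is active, so *holH* is transcribed.
→ *holH* is ON.
Cellobiose is present, so LomV is inactive.
With no repressor bound, *fenY* is transcribed.
So FenY is produced and active.
Fumarate is absent, so YilE is active.
With repressor YilE bound, *holP* is not transcribed.
So HolP is not produced.
With repressor FenY bound, *kulF* is not transcribed.
→ *kulF* is OFF.
MoO₄²⁻ is present, so QilZ is active.
Tagatose is present, so ZorG is inactive.
Activator QilZ is present, so *bexG* is transcribed.
→ *bexG* is ON.
Zn²⁺ is absent, so GixA is inactive.
With no repressor bound, *oxaT* is transcribed.
→ *oxaT* is ON.
3 of the 4 genes are transcribed.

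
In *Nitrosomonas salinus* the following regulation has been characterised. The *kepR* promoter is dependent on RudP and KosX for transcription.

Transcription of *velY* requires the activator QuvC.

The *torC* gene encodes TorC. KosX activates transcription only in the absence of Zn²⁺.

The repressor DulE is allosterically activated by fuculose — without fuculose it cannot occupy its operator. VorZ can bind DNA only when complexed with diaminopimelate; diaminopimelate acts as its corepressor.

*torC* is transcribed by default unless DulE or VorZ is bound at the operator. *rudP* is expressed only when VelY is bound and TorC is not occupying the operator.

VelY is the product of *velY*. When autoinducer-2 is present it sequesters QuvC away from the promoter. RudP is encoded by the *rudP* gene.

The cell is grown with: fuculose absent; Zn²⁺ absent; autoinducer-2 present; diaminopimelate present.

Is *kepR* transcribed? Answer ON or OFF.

Fuculose is absent, so DulE is inactive.
Diaminopimelate is present, so VorZ is active.
With repressor VorZ bound, *torC* is not transcribed.
So TorC is not produced.
Autoinducer-2 is present, so QuvC is inactive.
Required activator QuvC is absent, so *velY* is not transcribed.
So VelY is not produced.
Required activator VelY is absent, so *rudP* is not transcribed.
So RudP is not produced.
Zn²⁺ is absent, so KosX is active.
Required activator RudP is absent, so *kepR* is not transcribed.

OFF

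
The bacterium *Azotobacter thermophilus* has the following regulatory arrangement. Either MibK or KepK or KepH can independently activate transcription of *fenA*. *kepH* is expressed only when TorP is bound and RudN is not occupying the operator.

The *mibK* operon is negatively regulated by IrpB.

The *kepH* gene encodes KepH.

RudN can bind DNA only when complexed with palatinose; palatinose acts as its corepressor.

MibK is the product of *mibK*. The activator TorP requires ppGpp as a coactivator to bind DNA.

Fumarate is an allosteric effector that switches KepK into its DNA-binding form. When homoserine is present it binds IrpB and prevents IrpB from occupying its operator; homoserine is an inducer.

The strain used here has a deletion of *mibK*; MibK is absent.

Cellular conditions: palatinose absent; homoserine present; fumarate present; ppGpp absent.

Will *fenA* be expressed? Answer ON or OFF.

ON

MibK is non-functional in this strain, so it has no effect.
Fumarate is present, so KepK is active.
Palatinose is absent, so RudN is inactive.
ppGpp is absent, so TorP is inactive.
Required activator TorP is absent, so *kepH* is not transcribed.
So KepH is not produced.
Activator KepK is present, so *fenA* is transcribed.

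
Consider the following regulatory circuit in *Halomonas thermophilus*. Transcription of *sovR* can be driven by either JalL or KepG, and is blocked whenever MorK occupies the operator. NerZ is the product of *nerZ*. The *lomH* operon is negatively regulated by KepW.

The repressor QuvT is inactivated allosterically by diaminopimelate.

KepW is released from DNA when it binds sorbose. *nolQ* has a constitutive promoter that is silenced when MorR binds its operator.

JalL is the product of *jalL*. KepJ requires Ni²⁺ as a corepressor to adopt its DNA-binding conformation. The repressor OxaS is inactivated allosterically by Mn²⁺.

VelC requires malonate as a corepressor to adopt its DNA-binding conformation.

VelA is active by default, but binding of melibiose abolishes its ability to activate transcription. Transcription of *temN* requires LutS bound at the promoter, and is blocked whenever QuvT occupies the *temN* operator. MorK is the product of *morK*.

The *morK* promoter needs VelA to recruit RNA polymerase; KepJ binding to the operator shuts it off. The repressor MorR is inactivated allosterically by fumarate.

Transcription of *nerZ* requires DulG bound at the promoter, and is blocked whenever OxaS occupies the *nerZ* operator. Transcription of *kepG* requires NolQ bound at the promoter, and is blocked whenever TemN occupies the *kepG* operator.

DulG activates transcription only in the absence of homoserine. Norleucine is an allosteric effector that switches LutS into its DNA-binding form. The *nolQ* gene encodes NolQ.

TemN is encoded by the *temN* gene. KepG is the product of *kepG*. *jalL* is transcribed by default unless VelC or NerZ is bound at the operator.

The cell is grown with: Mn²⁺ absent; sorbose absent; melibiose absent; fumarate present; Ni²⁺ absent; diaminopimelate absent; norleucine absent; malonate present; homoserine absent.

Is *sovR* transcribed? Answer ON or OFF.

Malonate is present, so VelC is active.
Mn²⁺ is absent, so OxaS is active.
Homoserine is absent, so DulG is active.
With repressor OxaS bound, *nerZ* is not transcribed.
So NerZ is not produced.
With repressor VelC bound, *jalL* is not transcribed.
So JalL is not produced.
Melibiose is absent, so VelA is active.
Ni²⁺ is absent, so KepJ is inactive.
No repressor is bound and VelA is active, so *morK* is transcribed.
So MorK is produced and active.
Fumarate is present, so MorR is inactive.
With no repressor bound, *nolQ* is transcribed.
So NolQ is produced and active.
Diaminopimelate is absent, so QuvT is active.
Norleucine is absent, so LutS is inactive.
With repressor QuvT bound, *temN* is not transcribed.
So TemN is not produced.
No repressor is bound and NolQ is active, so *kepG* is transcribed.
So KepG is produced and active.
With repressor MorK bound, *sovR* is not transcribed.

OFF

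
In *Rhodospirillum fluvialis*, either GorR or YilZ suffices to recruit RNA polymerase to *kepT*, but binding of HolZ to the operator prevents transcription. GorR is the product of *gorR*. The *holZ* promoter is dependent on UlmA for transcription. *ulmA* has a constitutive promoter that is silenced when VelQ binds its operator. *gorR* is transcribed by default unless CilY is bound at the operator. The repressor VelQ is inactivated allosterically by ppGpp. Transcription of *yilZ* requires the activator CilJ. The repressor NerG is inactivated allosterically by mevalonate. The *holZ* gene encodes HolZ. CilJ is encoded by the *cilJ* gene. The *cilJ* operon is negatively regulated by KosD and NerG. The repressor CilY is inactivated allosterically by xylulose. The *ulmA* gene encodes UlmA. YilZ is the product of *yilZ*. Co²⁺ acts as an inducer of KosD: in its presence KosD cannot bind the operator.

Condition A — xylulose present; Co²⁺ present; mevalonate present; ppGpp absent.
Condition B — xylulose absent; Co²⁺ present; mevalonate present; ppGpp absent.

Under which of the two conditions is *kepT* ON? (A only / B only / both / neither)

Condition A:
Xylulose is present, so CilY is inactive.
With no repressor bound, *gorR* is transcribed.
So GorR is produced and active.
Co²⁺ is present, so KosD is inactive.
Mevalonate is present, so NerG is inactive.
With no repressor bound, *cilJ* is transcribed.
So CilJ is produced and active.
No repressor is bound and CilJ is active, so *yilZ* is transcribed.
So YilZ is produced and active.
ppGpp is absent, so VelQ is active.
With repressor VelQ bound, *ulmA* is not transcribed.
So UlmA is not produced.
Required activator UlmA is absent, so *holZ* is not transcribed.
So HolZ is not produced.
Activator GorR is present, so *kepT* is transcribed.
→ *kepT* is ON in A.
Condition B:
Xylulose is absent, so CilY is active.
With repressor CilY bound, *gorR* is not transcribed.
So GorR is not produced.
Co²⁺ is present, so KosD is inactive.
Mevalonate is present, so NerG is inactive.
With no repressor bound, *cilJ* is transcribed.
So CilJ is produced and active.
No repressor is bound and CilJ is active, so *yilZ* is transcribed.
So YilZ is produced and active.
ppGpp is absent, so VelQ is active.
With repressor VelQ bound, *ulmA* is not transcribed.
So UlmA is not produced.
Required activator UlmA is absent, so *holZ* is not transcribed.
So HolZ is not produced.
Activator YilZ is present, so *kepT* is transcribed.
→ *kepT* is ON in B.

both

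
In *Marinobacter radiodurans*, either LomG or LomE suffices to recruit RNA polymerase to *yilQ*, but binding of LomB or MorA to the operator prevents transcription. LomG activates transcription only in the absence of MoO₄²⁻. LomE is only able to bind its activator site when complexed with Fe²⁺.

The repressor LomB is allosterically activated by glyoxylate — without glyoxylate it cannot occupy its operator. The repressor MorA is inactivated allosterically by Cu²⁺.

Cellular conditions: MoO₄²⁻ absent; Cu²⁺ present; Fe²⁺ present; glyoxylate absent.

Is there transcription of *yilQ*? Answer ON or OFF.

ON

Glyoxylate is absent, so LomB is inactive.
MoO₄²⁻ is absent, so LomG is active.
Cu²⁺ is present, so MorA is inactive.
Fe²⁺ is present, so LomE is active.
Activator LomG is present, so *yilQ* is transcribed.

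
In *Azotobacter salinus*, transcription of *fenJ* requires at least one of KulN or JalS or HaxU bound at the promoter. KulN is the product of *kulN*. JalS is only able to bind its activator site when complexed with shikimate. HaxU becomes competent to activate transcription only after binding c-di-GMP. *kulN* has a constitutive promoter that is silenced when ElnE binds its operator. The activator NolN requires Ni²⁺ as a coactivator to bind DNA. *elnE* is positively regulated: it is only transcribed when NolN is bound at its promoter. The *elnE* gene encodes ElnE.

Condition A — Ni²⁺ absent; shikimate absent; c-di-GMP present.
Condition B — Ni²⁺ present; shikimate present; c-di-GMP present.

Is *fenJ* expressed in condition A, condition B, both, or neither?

Condition A:
Ni²⁺ is absent, so NolN is inactive.
Required activator NolN is absent, so *elnE* is not transcribed.
So ElnE is not produced.
With no repressor bound, *kulN* is transcribed.
So KulN is produced and active.
Shikimate is absent, so JalS is inactive.
c-di-GMP is present, so HaxU is active.
Activator KulN is present, so *fenJ* is transcribed.
→ *fenJ* is ON in A.
Condition B:
Ni²⁺ is present, so NolN is active.
No repressor is bound and NolN is active, so *elnE* is transcribed.
So ElnE is produced and active.
With repressor ElnE bound, *kulN* is not transcribed.
So KulN is not produced.
Shikimate is present, so JalS is active.
c-di-GMP is present, so HaxU is active.
Activator JalS is present, so *fenJ* is transcribed.
→ *fenJ* is ON in B.

both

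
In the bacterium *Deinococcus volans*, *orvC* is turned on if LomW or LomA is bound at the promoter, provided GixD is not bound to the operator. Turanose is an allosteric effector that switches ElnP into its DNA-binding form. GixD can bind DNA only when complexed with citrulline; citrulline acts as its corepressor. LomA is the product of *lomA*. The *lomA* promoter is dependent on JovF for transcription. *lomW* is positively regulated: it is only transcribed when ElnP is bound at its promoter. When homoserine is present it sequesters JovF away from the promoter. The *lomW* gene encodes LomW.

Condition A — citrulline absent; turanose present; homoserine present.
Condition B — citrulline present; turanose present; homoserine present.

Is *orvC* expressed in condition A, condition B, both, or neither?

Condition A:
Citrulline is absent, so GixD is inactive.
Turanose is present, so ElnP is active.
No repressor is bound and ElnP is active, so *lomW* is transcribed.
So LomW is produced and active.
Homoserine is present, so JovF is inactive.
Required activator JovF is absent, so *lomA* is not transcribed.
So LomA is not produced.
Activator LomW is present, so *orvC* is transcribed.
→ *orvC* is ON in A.
Condition B:
Citrulline is present, so GixD is active.
Turanose is present, so ElnP is active.
No repressor is bound and ElnP is active, so *lomW* is transcribed.
So LomW is produced and active.
Homoserine is present, so JovF is inactive.
Required activator JovF is absent, so *lomA* is not transcribed.
So LomA is not produced.
With repressor GixD bound, *orvC* is not transcribed.
→ *orvC* is OFF in B.

A only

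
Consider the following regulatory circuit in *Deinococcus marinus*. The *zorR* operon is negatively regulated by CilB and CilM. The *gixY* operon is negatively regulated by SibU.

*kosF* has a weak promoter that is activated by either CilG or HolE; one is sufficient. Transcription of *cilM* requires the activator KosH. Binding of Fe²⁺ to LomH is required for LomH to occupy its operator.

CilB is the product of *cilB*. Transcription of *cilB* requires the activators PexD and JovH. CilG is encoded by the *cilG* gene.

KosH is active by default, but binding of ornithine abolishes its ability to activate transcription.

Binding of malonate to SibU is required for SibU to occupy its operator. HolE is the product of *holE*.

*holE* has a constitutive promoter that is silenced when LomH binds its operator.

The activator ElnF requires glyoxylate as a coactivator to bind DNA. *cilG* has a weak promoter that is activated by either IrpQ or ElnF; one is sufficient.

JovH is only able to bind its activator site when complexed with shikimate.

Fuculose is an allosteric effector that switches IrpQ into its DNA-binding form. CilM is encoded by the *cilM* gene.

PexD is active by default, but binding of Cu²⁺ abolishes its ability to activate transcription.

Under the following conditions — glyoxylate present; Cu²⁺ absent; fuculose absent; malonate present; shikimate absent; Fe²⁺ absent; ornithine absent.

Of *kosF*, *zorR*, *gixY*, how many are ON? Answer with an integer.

Fuculose is absent, so IrpQ is inactive.
Glyoxylate is present, so ElnF is active.
Activator ElnF is present, so *cilG* is transcribed.
So CilG is produced and active.
Fe²⁺ is absent, so LomH is inactive.
With no repressor bound, *holE* is transcribed.
So HolE is produced and active.
Activator CilG is present, so *kosF* is transcribed.
→ *kosF* is ON.
Cu²⁺ is absent, so PexD is active.
Shikimate is absent, so JovH is inactive.
Required activator JovH is absent, so *cilB* is not transcribed.
So CilB is not produced.
Ornithine is absent, so KosH is active.
No repressor is bound and KosH is active, so *cilM* is transcribed.
So CilM is produced and active.
With repressor CilM bound, *zorR* is not transcribed.
→ *zorR* is OFF.
Malonate is present, so SibU is active.
With repressor SibU bound, *gixY* is not transcribed.
→ *gixY* is OFF.
1 of the 3 genes is transcribed.

1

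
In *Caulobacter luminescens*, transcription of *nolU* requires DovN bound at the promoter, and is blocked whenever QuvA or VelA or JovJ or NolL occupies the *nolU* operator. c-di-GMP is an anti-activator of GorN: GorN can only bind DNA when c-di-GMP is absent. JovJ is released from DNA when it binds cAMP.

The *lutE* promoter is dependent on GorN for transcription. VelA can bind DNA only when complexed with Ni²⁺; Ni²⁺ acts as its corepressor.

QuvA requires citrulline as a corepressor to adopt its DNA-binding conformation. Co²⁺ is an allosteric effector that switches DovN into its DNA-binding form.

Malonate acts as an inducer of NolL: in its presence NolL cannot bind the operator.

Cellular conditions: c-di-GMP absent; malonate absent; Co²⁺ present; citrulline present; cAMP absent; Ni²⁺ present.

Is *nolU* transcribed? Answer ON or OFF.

Citrulline is present, so QuvA is active.
Ni²⁺ is present, so VelA is active.
Co²⁺ is present, so DovN is active.
cAMP is absent, so JovJ is active.
Malonate is absent, so NolL is active.
With repressor QuvA bound, *nolU* is not transcribed.

OFF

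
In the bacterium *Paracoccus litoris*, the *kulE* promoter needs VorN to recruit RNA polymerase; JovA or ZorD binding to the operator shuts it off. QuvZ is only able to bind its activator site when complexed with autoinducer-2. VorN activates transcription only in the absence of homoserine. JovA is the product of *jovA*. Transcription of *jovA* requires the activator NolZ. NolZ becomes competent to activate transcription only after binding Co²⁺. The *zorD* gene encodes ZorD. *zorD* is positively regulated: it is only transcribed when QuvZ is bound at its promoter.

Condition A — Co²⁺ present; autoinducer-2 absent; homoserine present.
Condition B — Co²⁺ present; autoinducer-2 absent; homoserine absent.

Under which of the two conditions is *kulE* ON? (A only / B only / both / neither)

neither

Condition A:
Co²⁺ is present, so NolZ is active.
No repressor is bound and NolZ is active, so *jovA* is transcribed.
So JovA is produced and active.
Autoinducer-2 is absent, so QuvZ is inactive.
Required activator QuvZ is absent, so *zorD* is not transcribed.
So ZorD is not produced.
Homoserine is present, so VorN is inactive.
With repressor JovA bound, *kulE* is not transcribed.
→ *kulE* is OFF in A.
Condition B:
Co²⁺ is present, so NolZ is active.
No repressor is bound and NolZ is active, so *jovA* is transcribed.
So JovA is produced and active.
Autoinducer-2 is absent, so QuvZ is inactive.
Required activator QuvZ is absent, so *zorD* is not transcribed.
So ZorD is not produced.
Homoserine is absent, so VorN is active.
With repressor JovA bound, *kulE* is not transcribed.
→ *kulE* is OFF in B.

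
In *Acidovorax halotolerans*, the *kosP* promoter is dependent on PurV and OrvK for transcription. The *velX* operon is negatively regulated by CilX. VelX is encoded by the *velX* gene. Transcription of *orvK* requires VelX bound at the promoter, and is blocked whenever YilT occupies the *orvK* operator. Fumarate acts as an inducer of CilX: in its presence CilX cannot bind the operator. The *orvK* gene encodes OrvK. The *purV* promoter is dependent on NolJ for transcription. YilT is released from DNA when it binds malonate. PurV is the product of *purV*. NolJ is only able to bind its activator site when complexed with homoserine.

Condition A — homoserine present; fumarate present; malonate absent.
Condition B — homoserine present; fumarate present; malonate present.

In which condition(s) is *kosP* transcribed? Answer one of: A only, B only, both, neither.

Condition A:
Homoserine is present, so NolJ is active.
No repressor is bound and NolJ is active, so *purV* is transcribed.
So PurV is produced and active.
Fumarate is present, so CilX is inactive.
With no repressor bound, *velX* is transcribed.
So VelX is produced and active.
Malonate is absent, so YilT is active.
With repressor YilT bound, *orvK* is not transcribed.
So OrvK is not produced.
Required activator OrvK is absent, so *kosP* is not transcribed.
→ *kosP* is OFF in A.
Condition B:
Homoserine is present, so NolJ is active.
No repressor is bound and NolJ is active, so *purV* is transcribed.
So PurV is produced and active.
Fumarate is present, so CilX is inactive.
With no repressor bound, *velX* is transcribed.
So VelX is produced and active.
Malonate is present, so YilT is inactive.
No repressor is bound and VelX is active, so *orvK* is transcribed.
So OrvK is produced and active.
No repressor is bound and PurV and OrvK are active, so *kosP* is transcribed.
→ *kosP* is ON in B.

B only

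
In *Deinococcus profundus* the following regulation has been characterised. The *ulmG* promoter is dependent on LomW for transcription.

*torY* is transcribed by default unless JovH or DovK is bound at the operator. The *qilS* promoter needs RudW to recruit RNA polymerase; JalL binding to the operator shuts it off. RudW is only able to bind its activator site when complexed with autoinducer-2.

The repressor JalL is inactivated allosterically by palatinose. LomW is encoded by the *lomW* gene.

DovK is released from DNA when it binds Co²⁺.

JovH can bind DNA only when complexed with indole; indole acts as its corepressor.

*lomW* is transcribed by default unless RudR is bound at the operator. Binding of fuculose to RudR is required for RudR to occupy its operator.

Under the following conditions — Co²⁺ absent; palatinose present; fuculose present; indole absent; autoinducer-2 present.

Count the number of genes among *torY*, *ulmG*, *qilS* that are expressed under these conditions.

Indole is absent, so JovH is inactive.
Co²⁺ is absent, so DovK is active.
With repressor DovK bound, *torY* is not transcribed.
→ *torY* is OFF.
Fuculose is present, so RudR is active.
With repressor RudR bound, *lomW* is not transcribed.
So LomW is not produced.
Required activator LomW is absent, so *ulmG* is not transcribed.
→ *ulmG* is OFF.
Autoinducer-2 is present, so RudW is active.
Palatinose is present, so JalL is inactive.
No repressor is bound and RudW is active, so *qilS* is transcribed.
→ *qilS* is ON.
1 of the 3 genes is transcribed.

1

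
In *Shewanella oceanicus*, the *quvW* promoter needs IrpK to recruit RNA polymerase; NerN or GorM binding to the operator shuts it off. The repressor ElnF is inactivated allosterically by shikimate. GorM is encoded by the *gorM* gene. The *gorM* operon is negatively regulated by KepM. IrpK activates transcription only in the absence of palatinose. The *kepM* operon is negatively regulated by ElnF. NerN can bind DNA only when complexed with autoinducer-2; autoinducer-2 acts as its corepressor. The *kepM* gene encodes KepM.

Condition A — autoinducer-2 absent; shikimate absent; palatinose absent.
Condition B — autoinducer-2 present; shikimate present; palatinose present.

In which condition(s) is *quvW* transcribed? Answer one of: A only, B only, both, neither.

neither

Condition A:
Autoinducer-2 is absent, so NerN is inactive.
Shikimate is absent, so ElnF is active.
With repressor ElnF bound, *kepM* is not transcribed.
So KepM is not produced.
With no repressor bound, *gorM* is transcribed.
So GorM is produced and active.
Palatinose is absent, so IrpK is active.
With repressor GorM bound, *quvW* is not transcribed.
→ *quvW* is OFF in A.
Condition B:
Autoinducer-2 is present, so NerN is active.
Shikimate is present, so ElnF is inactive.
With no repressor bound, *kepM* is transcribed.
So KepM is produced and active.
With repressor KepM bound, *gorM* is not transcribed.
So GorM is not produced.
Palatinose is present, so IrpK is inactive.
With repressor NerN bound, *quvW* is not transcribed.
→ *quvW* is OFF in B.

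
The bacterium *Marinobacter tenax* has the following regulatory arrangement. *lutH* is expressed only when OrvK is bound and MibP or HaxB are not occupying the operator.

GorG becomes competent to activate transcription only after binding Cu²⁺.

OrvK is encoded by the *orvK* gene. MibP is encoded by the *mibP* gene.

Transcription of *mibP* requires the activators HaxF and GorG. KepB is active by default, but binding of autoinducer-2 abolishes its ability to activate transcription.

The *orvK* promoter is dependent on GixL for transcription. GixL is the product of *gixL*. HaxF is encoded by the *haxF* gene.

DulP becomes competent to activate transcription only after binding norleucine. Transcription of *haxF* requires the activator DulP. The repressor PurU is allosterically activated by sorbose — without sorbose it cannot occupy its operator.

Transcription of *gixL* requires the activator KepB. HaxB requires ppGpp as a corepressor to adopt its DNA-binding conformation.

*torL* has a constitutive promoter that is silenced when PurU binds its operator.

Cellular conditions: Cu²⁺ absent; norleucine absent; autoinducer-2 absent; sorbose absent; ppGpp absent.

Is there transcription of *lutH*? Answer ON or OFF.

ON

Autoinducer-2 is absent, so KepB is active.
No repressor is bound and KepB is active, so *gixL* is transcribed.
So GixL is produced and active.
No repressor is bound and GixL is active, so *orvK* is transcribed.
So OrvK is produced and active.
Norleucine is absent, so DulP is inactive.
Required activator DulP is absent, so *haxF* is not transcribed.
So HaxF is not produced.
Cu²⁺ is absent, so GorG is inactive.
Required activator HaxF is absent, so *mibP* is not transcribed.
So MibP is not produced.
ppGpp is absent, so HaxB is inactive.
No repressor is bound and OrvK is active, so *lutH* is transcribed.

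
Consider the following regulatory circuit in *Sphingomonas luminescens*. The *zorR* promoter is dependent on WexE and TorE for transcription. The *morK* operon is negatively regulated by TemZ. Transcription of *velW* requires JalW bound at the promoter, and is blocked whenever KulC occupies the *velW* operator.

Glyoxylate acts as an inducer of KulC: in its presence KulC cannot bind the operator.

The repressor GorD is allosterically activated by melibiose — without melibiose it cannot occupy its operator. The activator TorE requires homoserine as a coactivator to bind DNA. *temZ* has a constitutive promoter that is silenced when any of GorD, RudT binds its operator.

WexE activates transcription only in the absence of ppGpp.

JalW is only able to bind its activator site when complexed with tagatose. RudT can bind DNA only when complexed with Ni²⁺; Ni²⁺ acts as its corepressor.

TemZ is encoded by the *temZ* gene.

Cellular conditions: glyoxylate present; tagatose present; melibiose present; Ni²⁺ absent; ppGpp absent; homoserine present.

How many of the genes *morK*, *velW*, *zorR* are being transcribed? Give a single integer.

3

Melibiose is present, so GorD is active.
Ni²⁺ is absent, so RudT is inactive.
With repressor GorD bound, *temZ* is not transcribed.
So TemZ is not produced.
With no repressor bound, *morK* is transcribed.
→ *morK* is ON.
Tagatose is present, so JalW is active.
Glyoxylate is present, so KulC is inactive.
No repressor is bound and JalW is active, so *velW* is transcribed.
→ *velW* is ON.
ppGpp is absent, so WexE is active.
Homoserine is present, so TorE is active.
No repressor is bound and WexE and TorE are active, so *zorR* is transcribed.
→ *zorR* is ON.
3 of the 3 genes are transcribed.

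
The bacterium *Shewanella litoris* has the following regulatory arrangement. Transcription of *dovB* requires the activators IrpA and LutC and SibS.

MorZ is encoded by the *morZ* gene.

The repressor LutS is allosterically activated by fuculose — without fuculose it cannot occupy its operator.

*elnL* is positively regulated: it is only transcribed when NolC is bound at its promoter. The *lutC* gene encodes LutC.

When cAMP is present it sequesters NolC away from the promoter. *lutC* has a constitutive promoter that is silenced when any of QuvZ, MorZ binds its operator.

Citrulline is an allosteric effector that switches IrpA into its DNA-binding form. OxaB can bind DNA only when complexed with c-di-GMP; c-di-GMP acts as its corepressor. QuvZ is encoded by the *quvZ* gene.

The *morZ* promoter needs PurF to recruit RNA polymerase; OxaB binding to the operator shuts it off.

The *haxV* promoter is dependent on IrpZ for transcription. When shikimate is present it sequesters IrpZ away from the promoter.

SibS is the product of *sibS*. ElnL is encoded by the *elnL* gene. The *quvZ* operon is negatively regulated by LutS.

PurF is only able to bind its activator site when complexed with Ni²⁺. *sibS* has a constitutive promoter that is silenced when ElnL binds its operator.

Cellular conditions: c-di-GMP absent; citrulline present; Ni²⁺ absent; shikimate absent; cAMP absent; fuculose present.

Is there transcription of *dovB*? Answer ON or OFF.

OFF

Citrulline is present, so IrpA is active.
Fuculose is present, so LutS is active.
With repressor LutS bound, *quvZ* is not transcribed.
So QuvZ is not produced.
c-di-GMP is absent, so OxaB is inactive.
Ni²⁺ is absent, so PurF is inactive.
Required activator PurF is absent, so *morZ* is not transcribed.
So MorZ is not produced.
With no repressor bound, *lutC* is transcribed.
So LutC is produced and active.
cAMP is absent, so NolC is active.
No repressor is bound and NolC is active, so *elnL* is transcribed.
So ElnL is produced and active.
With repressor ElnL bound, *sibS* is not transcribed.
So SibS is not produced.
Required activator SibS is absent, so *dovB* is not transcribed.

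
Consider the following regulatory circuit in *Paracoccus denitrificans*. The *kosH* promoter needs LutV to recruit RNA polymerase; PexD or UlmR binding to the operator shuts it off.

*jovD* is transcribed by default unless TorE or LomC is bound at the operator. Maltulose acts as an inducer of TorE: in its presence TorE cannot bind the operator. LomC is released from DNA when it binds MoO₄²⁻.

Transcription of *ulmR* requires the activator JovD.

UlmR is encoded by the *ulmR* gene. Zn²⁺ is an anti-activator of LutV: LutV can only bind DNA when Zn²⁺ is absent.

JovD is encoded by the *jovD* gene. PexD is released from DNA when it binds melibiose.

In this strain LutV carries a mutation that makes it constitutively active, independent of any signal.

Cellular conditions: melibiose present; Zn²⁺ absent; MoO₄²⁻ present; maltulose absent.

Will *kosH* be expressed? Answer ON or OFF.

Melibiose is present, so PexD is inactive.
LutV is constitutively active in this strain.
Maltulose is absent, so TorE is active.
MoO₄²⁻ is present, so LomC is inactive.
With repressor TorE bound, *jovD* is not transcribed.
So JovD is not produced.
Required activator JovD is absent, so *ulmR* is not transcribed.
So UlmR is not produced.
No repressor is bound and LutV is active, so *kosH* is transcribed.

ON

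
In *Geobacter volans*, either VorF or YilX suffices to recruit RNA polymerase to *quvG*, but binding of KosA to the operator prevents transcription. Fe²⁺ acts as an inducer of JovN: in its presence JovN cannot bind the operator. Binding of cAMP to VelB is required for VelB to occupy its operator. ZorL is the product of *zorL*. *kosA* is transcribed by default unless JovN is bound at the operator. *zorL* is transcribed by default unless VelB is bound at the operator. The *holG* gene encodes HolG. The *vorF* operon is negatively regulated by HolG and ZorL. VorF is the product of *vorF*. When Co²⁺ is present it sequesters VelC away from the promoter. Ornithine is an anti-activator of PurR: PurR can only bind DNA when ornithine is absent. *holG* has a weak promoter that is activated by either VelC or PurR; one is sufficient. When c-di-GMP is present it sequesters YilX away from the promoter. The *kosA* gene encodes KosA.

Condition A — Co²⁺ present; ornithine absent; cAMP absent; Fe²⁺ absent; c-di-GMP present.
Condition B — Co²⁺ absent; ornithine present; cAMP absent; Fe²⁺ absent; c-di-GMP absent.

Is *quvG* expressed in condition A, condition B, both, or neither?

Condition A:
Co²⁺ is present, so VelC is inactive.
Ornithine is absent, so PurR is active.
Activator PurR is present, so *holG* is transcribed.
So HolG is produced and active.
cAMP is absent, so VelB is inactive.
With no repressor bound, *zorL* is transcribed.
So ZorL is produced and active.
With repressor HolG bound, *vorF* is not transcribed.
So VorF is not produced.
Fe²⁺ is absent, so JovN is active.
With repressor JovN bound, *kosA* is not transcribed.
So KosA is not produced.
c-di-GMP is present, so YilX is inactive.
No activator is available at the *quvG* promoter, so *quvG* is not transcribed.
→ *quvG* is OFF in A.
Condition B:
Co²⁺ is absent, so VelC is active.
Ornithine is present, so PurR is inactive.
Activator VelC is present, so *holG* is transcribed.
So HolG is produced and active.
cAMP is absent, so VelB is inactive.
With no repressor bound, *zorL* is transcribed.
So ZorL is produced and active.
With repressor HolG bound, *vorF* is not transcribed.
So VorF is not produced.
Fe²⁺ is absent, so JovN is active.
With repressor JovN bound, *kosA* is not transcribed.
So KosA is not produced.
c-di-GMP is absent, so YilX is active.
Activator YilX is present, so *quvG* is transcribed.
→ *quvG* is ON in B.

B only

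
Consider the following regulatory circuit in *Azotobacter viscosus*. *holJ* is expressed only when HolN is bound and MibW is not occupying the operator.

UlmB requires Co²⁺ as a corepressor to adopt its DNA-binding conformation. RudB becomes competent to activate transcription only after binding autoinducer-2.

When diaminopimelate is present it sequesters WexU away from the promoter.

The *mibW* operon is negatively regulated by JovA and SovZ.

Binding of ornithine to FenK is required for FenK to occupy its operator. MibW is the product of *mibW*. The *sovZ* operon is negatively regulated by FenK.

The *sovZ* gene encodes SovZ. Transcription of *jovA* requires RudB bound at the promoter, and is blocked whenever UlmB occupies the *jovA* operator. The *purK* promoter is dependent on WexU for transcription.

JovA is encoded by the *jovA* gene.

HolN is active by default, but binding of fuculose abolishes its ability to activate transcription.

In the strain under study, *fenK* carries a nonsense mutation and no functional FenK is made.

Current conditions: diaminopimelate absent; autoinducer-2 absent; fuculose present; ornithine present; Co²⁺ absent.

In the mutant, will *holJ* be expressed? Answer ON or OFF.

OFF

Fuculose is present, so HolN is inactive.
Autoinducer-2 is absent, so RudB is inactive.
Co²⁺ is absent, so UlmB is inactive.
Required activator RudB is absent, so *jovA* is not transcribed.
So JovA is not produced.
FenK is non-functional in this strain, so it has no effect.
With no repressor bound, *sovZ* is transcribed.
So SovZ is produced and active.
With repressor SovZ bound, *mibW* is not transcribed.
So MibW is not produced.
Required activator HolN is absent, so *holJ* is not transcribed.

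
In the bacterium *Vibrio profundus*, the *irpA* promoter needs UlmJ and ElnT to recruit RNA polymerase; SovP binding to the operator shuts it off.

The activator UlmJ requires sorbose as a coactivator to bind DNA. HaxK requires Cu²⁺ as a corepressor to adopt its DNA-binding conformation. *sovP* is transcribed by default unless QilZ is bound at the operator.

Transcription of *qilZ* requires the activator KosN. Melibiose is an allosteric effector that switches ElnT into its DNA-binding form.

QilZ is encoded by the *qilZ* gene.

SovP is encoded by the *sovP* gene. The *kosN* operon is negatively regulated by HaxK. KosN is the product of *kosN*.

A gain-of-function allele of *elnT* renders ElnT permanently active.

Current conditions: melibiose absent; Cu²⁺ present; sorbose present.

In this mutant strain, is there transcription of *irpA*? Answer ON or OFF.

Sorbose is present, so UlmJ is active.
ElnT is constitutively active in this strain.
Cu²⁺ is present, so HaxK is active.
With repressor HaxK bound, *kosN* is not transcribed.
So KosN is not produced.
Required activator KosN is absent, so *qilZ* is not transcribed.
So QilZ is not produced.
With no repressor bound, *sovP* is transcribed.
So SovP is produced and active.
With repressor SovP bound, *irpA* is not transcribed.

OFF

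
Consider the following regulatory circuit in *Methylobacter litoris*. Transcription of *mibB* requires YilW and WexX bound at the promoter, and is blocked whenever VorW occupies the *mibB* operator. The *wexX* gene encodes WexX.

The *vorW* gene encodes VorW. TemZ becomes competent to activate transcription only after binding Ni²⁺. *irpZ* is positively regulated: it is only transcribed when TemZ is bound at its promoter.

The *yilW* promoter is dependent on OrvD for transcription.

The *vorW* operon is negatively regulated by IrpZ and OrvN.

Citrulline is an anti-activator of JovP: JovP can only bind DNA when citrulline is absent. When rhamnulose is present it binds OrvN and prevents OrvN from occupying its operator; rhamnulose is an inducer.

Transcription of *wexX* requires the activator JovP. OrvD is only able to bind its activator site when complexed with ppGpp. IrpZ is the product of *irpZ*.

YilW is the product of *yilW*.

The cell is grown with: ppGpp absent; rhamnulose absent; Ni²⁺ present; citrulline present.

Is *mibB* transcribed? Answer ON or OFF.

OFF

ppGpp is absent, so OrvD is inactive.
Required activator OrvD is absent, so *yilW* is not transcribed.
So YilW is not produced.
Citrulline is present, so JovP is inactive.
Required activator JovP is absent, so *wexX* is not transcribed.
So WexX is not produced.
Ni²⁺ is present, so TemZ is active.
No repressor is bound and TemZ is active, so *irpZ* is transcribed.
So IrpZ is produced and active.
Rhamnulose is absent, so OrvN is active.
With repressor IrpZ bound, *vorW* is not transcribed.
So VorW is not produced.
Required activator YilW is absent, so *mibB* is not transcribed.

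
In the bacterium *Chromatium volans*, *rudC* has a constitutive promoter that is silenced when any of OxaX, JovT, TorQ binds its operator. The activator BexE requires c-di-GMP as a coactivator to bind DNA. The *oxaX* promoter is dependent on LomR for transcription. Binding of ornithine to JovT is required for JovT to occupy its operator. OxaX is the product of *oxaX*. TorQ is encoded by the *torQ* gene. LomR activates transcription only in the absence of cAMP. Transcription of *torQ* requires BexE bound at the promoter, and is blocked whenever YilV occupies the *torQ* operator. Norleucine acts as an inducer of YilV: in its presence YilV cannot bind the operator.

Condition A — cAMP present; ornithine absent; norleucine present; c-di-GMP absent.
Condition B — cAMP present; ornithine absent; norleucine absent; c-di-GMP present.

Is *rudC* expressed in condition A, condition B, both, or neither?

both

Condition A:
cAMP is present, so LomR is inactive.
Required activator LomR is absent, so *oxaX* is not transcribed.
So OxaX is not produced.
Ornithine is absent, so JovT is inactive.
Norleucine is present, so YilV is inactive.
c-di-GMP is absent, so BexE is inactive.
Required activator BexE is absent, so *torQ* is not transcribed.
So TorQ is not produced.
With no repressor bound, *rudC* is transcribed.
→ *rudC* is ON in A.
Condition B:
cAMP is present, so LomR is inactive.
Required activator LomR is absent, so *oxaX* is not transcribed.
So OxaX is not produced.
Ornithine is absent, so JovT is inactive.
Norleucine is absent, so YilV is active.
c-di-GMP is present, so BexE is active.
With repressor YilV bound, *torQ* is not transcribed.
So TorQ is not produced.
With no repressor bound, *rudC* is transcribed.
→ *rudC* is ON in B.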